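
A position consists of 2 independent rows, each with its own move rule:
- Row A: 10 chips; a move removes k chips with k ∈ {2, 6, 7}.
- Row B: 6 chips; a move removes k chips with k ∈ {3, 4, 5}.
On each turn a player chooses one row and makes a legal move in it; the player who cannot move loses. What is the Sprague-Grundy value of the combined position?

1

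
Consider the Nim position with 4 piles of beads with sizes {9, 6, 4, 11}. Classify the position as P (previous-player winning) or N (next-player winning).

P-position

Write each in binary and XOR column by column:
  1001  (9)
  0110  (6)
  0100  (4)
  1011  (11)
  ----
  0000  (0)
The nim-sum is 0, so this is a P-position: the player to move is in a losing position under optimal play.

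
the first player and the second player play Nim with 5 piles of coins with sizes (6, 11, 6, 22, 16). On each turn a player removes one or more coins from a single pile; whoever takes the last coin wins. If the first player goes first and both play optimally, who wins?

the first player wins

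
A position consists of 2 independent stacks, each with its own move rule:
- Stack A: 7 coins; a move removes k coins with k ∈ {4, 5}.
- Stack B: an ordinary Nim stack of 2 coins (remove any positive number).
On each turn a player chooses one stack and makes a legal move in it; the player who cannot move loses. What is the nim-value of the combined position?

3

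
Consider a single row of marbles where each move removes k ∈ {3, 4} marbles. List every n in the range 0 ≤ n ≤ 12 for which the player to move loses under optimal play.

Grundy values for subtraction set {3, 4}:
k:     0  1  2  3  4  5  6  7  8  9 10 11 12
g(k):  0  0  0  1  1  1  2  0  0  0  1  1  1
The P-positions (g = 0) in 0..12 are 0, 1, 2, 7, 8, 9.

0, 1, 2, 7, 8, 9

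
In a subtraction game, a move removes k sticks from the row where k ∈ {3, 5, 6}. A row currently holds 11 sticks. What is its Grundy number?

Compute g(0), g(1), … for moves {3, 5, 6}:
g(0) = mex{} = 0
g(1) = mex{} = 0
g(2) = mex{} = 0
g(3) = mex{0} = 1
g(4) = mex{0} = 1
g(5) = mex{0} = 1
g(6) = mex{0,1} = 2
g(7) = mex{0,1} = 2
g(8) = mex{0,1} = 2
g(9) = mex{1,2} = 0
g(10) = mex{1,2} = 0
g(11) = mex{1,2} = 0
So g(11) = 0.

0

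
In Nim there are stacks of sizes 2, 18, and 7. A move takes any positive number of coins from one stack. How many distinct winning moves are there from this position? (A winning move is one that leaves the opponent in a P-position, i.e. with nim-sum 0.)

1

Bitwise XOR of the heap sizes:
  00010  (2)
  10010  (18)
  00111  (7)
  -----
  10111  (23)
The overall nim-sum is X = 23. A stack of size p has a winning move iff p XOR X < p (reduce it to p XOR X).
  2: 2 XOR 23 = 21 ≥ 2 — no move.
  18: 18 XOR 23 = 5 < 18 — winning move (to 5).
  7: 7 XOR 23 = 16 ≥ 7 — no move.
That gives 1 winning move.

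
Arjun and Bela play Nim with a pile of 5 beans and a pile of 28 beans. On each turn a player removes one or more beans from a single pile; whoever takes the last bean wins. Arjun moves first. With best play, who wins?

Compute the nim-sum pairwise:
5 XOR 28 = 25
The nim-sum is 25 ≠ 0, so this is an N-position: the player to move can win; Arjun has a winning move.

Arjun wins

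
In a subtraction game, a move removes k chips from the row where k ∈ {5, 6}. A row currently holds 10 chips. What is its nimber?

Compute g(0), g(1), … for moves {5, 6}:
k:     0  1  2  3  4  5  6  7  8  9 10
g(k):  0  0  0  0  0  1  1  1  1  1  2
So g(10) = 2.

2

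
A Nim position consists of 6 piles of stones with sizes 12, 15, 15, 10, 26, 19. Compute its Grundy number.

Compute the nim-sum pairwise:
12 ⊕ 15 = 3
3 ⊕ 15 = 12
12 ⊕ 10 = 6
6 ⊕ 26 = 28
28 ⊕ 19 = 15

15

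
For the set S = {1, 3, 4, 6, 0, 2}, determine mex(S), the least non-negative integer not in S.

5

The values 0, 1, 2, 3, 4 are all present; 5 is the first non-negative integer missing from the set.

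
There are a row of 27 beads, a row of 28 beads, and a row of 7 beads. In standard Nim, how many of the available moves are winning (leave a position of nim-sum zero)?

Nim-sum: 27 XOR 28 XOR 7 = 0.
The nim-sum is already 0, so every move leaves a nonzero nim-sum — there are no winning moves.

0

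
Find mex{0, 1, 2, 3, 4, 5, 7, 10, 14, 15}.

The values 0, 1, 2, 3, 4, 5 are all present; 6 is the first non-negative integer missing from the set.

6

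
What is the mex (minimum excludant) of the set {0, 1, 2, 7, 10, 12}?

3

The values 0, 1, 2 are all present; 3 is the first non-negative integer missing from the set.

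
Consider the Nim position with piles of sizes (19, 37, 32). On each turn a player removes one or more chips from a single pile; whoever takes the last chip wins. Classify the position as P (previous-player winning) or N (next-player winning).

N-position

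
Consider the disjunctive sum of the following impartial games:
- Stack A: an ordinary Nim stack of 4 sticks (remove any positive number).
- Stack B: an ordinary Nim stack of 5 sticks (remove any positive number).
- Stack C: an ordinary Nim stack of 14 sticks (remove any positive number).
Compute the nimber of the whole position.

15

Stack A is a plain Nim stack of size 4, so its Grundy value is 4.
Stack B is a plain Nim stack of size 5, so its Grundy value is 5.
Stack C is a plain Nim stack of size 14, so its Grundy value is 14.
By the Sprague-Grundy theorem, the Grundy value of a sum of independent games is the XOR of the component values.
Combined value = 4 ⊕ 5 ⊕ 14 = 15.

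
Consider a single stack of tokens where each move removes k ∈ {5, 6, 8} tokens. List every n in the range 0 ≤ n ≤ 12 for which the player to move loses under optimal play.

0, 1, 2, 3, 4

Build the Grundy sequence with g(k) = mex{g(k−s) : s ∈ {5, 6, 8}, s ≤ k}:
g(0) = mex{} = 0
g(1) = mex{} = 0
g(2) = mex{} = 0
g(3) = mex{} = 0
g(4) = mex{} = 0
g(5) = mex{0} = 1
g(6) = mex{0} = 1
g(7) = mex{0} = 1
g(8) = mex{0} = 1
g(9) = mex{0} = 1
g(10) = mex{0,1} = 2
g(11) = mex{0,1} = 2
g(12) = mex{0,1} = 2
The P-positions (g = 0) in 0..12 are 0, 1, 2, 3, 4.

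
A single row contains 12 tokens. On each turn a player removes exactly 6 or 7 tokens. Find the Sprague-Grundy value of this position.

Compute g(0), g(1), … for moves {6, 7}:
k:     0  1  2  3  4  5  6  7  8  9 10 11 12
g(k):  0  0  0  0  0  0  1  1  1  1  1  1  2
So g(12) = 2.

2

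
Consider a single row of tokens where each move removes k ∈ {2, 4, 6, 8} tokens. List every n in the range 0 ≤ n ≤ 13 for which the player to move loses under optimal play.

0, 1, 10, 11

Compute g(0), g(1), … for moves {2, 4, 6, 8}:
g(0) = mex{} = 0
g(1) = mex{} = 0
g(2) = mex{0} = 1
g(3) = mex{0} = 1
g(4) = mex{0,1} = 2
g(5) = mex{0,1} = 2
g(6) = mex{0,1,2} = 3
g(7) = mex{0,1,2} = 3
g(8) = mex{0,1,2,3} = 4
g(9) = mex{0,1,2,3} = 4
g(10) = mex{1,2,3,4} = 0
g(11) = mex{1,2,3,4} = 0
g(12) = mex{0,2,3,4} = 1
g(13) = mex{0,2,3,4} = 1
The P-positions (g = 0) in 0..13 are 0, 1, 10, 11.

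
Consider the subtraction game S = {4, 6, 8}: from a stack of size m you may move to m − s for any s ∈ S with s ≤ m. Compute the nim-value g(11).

Compute g(0), g(1), … for moves {4, 6, 8}:
k:     0  1  2  3  4  5  6  7  8  9 10 11
g(k):  0  0  0  0  1  1  1  1  2  2  2  2
So g(11) = 2.

2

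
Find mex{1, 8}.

0

0 is not in the set, so the mex is 0.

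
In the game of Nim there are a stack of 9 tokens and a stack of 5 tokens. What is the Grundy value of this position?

Nim-sum: 9 ^ 5 = 12.

12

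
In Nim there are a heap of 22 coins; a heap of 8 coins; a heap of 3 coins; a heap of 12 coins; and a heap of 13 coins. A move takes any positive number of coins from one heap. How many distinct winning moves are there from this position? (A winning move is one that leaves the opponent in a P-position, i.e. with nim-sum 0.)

Nim-sum: 22 XOR 8 XOR 3 XOR 12 XOR 13 = 28.
The overall nim-sum is X = 28. A heap of size p has a winning move iff p XOR X < p (reduce it to p XOR X).
  22: 22 XOR 28 = 10 < 22 — winning move (to 10).
  8: 8 XOR 28 = 20 ≥ 8 — no move.
  3: 3 XOR 28 = 31 ≥ 3 — no move.
  12: 12 XOR 28 = 16 ≥ 12 — no move.
  13: 13 XOR 28 = 17 ≥ 13 — no move.
That gives 1 winning move.

1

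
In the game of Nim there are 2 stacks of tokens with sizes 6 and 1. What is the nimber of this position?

7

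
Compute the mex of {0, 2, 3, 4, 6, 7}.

1

0 is in the set but 1 is not, so the mex is 1.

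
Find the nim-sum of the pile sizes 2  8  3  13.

4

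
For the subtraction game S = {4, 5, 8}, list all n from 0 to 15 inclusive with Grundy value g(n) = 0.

0, 1, 2, 3, 12, 13, 14, 15

Build the Grundy sequence with g(k) = mex{g(k−s) : s ∈ {4, 5, 8}, s ≤ k}:
k:     0  1  2  3  4  5  6  7  8  9 10 11 12 13 14 15
g(k):  0  0  0  0  1  1  1  1  2  2  2  2  0  0  0  0
The P-positions (g = 0) in 0..15 are 0, 1, 2, 3, 12, 13, 14, 15.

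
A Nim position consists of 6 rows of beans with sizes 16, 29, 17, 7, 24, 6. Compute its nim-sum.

5

Compute the nim-sum pairwise:
16 ^ 29 = 13
13 ^ 17 = 28
28 ^ 7 = 27
27 ^ 24 = 3
3 ^ 6 = 5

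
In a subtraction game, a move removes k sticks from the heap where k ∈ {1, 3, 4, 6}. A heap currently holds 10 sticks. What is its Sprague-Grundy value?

1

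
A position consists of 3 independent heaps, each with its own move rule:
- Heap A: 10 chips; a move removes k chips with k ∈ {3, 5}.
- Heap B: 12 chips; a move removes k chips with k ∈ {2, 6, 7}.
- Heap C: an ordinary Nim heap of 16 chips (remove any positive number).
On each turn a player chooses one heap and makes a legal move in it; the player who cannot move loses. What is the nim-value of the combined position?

Grundy values for heap A (subtraction set {3, 5}):
g(0) = mex{} = 0
g(1) = mex{} = 0
g(2) = mex{} = 0
g(3) = mex{0} = 1
g(4) = mex{0} = 1
g(5) = mex{0} = 1
g(6) = mex{0,1} = 2
g(7) = mex{0,1} = 2
g(8) = mex{1} = 0
g(9) = mex{1,2} = 0
g(10) = mex{1,2} = 0
So g(10) = 0.
For heap B, compute g(0), g(1), … with moves {2, 6, 7}:
g(0) = mex{} = 0
g(1) = mex{} = 0
g(2) = mex{0} = 1
g(3) = mex{0} = 1
g(4) = mex{1} = 0
g(5) = mex{1} = 0
g(6) = mex{0} = 1
g(7) = mex{0} = 1
g(8) = mex{0,1} = 2
g(9) = mex{1} = 0
g(10) = mex{0,1,2} = 3
g(11) = mex{0} = 1
g(12) = mex{0,1,3} = 2
So g(12) = 2.
Heap C is a plain Nim heap of size 16, so its Grundy value is 16.
The value of a disjunctive sum is the nim-sum of the parts.
Combined value = 0 ⊕ 2 ⊕ 16 = 18.

18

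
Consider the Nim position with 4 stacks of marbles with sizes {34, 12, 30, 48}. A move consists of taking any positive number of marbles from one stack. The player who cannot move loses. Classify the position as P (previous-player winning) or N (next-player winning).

Nim-sum: 34 ^ 12 ^ 30 ^ 48 = 0.
The nim-sum is 0, so this is a P-position: the player to move is in a losing position under optimal play.

P-position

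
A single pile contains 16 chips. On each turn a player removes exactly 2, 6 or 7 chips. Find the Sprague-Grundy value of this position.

1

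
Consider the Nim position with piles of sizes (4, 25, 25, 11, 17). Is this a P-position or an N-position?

N-position

Compute the nim-sum pairwise:
4 ⊕ 25 = 29
29 ⊕ 25 = 4
4 ⊕ 11 = 15
15 ⊕ 17 = 30
The nim-sum is 30 ≠ 0, so this is an N-position: the player to move can win.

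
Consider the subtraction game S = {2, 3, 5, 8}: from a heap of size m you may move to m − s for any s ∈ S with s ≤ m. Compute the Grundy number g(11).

Build the Grundy sequence with g(k) = mex{g(k−s) : s ∈ {2, 3, 5, 8}, s ≤ k}:
g(0) = mex{} = 0
g(1) = mex{} = 0
g(2) = mex{0} = 1
g(3) = mex{0} = 1
g(4) = mex{0,1} = 2
g(5) = mex{0,1} = 2
g(6) = mex{0,1,2} = 3
g(7) = mex{1,2} = 0
g(8) = mex{0,1,2,3} = 4
g(9) = mex{0,2,3} = 1
g(10) = mex{0,1,2,4} = 3
g(11) = mex{1,3,4} = 0
So g(11) = 0.

0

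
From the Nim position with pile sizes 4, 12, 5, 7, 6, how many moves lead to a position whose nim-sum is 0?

In binary:
  0100  (4)
  1100  (12)
  0101  (5)
  0111  (7)
  0110  (6)
  ----
  1100  (12)
The overall nim-sum is X = 12. A pile of size p has a winning move iff p XOR X < p (reduce it to p XOR X).
  4: 4 XOR 12 = 8 ≥ 4 — no move.
  12: 12 XOR 12 = 0 < 12 — winning move (to 0).
  5: 5 XOR 12 = 9 ≥ 5 — no move.
  7: 7 XOR 12 = 11 ≥ 7 — no move.
  6: 6 XOR 12 = 10 ≥ 6 — no move.
That gives 1 winning move.

1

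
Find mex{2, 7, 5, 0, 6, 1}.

3

The values 0, 1, 2 are all present; 3 is the first non-negative integer missing from the set.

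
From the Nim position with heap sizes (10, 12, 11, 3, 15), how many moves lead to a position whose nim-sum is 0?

Compute the nim-sum pairwise:
10 ⊕ 12 = 6
6 ⊕ 11 = 13
13 ⊕ 3 = 14
14 ⊕ 15 = 1
The overall nim-sum is X = 1. A heap of size p has a winning move iff p XOR X < p (reduce it to p XOR X).
  10: 10 XOR 1 = 11 ≥ 10 — no move.
  12: 12 XOR 1 = 13 ≥ 12 — no move.
  11: 11 XOR 1 = 10 < 11 — winning move (to 10).
  3: 3 XOR 1 = 2 < 3 — winning move (to 2).
  15: 15 XOR 1 = 14 < 15 — winning move (to 14).
That gives 3 winning moves.

3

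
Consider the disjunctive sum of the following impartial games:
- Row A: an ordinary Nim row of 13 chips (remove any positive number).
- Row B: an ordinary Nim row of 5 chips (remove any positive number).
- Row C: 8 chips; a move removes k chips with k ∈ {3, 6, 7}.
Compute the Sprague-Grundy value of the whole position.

Row A is a plain Nim row of size 13, so its Grundy value is 13.
Row B is a plain Nim row of size 5, so its Grundy value is 5.
Build the Grundy sequence for row C with g(k) = mex{g(k−s) : s ∈ {3, 6, 7}, s ≤ k}:
k:     0  1  2  3  4  5  6  7  8
g(k):  0  0  0  1  1  1  2  2  2
So g(8) = 2.
The value of a disjunctive sum is the nim-sum of the parts.
Combined value = 13 ⊕ 5 ⊕ 2 = 10.

10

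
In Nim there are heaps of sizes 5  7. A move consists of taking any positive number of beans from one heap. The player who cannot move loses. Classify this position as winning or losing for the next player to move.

Winning position

Compute the nim-sum pairwise:
5 ^ 7 = 2
The nim-sum is 2 ≠ 0, so this is an N-position: the player to move can win.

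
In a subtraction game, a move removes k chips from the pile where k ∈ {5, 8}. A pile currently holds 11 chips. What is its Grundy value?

2

Compute g(0), g(1), … for moves {5, 8}:
k:     0  1  2  3  4  5  6  7  8  9 10 11
g(k):  0  0  0  0  0  1  1  1  1  1  2  2
So g(11) = 2.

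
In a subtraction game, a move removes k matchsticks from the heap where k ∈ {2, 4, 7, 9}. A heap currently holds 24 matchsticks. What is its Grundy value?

1

Compute g(0), g(1), … for moves {2, 4, 7, 9}:
k:     0  1  2  3  4  5  6  7  8  9 10 11 12 13 14 15 16 17 18 19 20 21 22 23 24
g(k):  0  0  1  1  2  2  0  3  1  4  2  0  0  1  1  2  2  0  3  1  4  2  0  0  1
So g(24) = 1.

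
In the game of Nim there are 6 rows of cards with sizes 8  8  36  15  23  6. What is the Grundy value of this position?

58

Bitwise XOR of the heap sizes:
  001000  (8)
  001000  (8)
  100100  (36)
  001111  (15)
  010111  (23)
  000110  (6)
  ------
  111010  (58)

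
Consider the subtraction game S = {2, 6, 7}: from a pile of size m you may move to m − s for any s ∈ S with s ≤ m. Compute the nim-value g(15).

1

Grundy values for subtraction set {2, 6, 7}:
k:     0  1  2  3  4  5  6  7  8  9 10 11 12 13 14 15
g(k):  0  0  1  1  0  0  1  1  2  0  3  1  2  0  0  1
So g(15) = 1.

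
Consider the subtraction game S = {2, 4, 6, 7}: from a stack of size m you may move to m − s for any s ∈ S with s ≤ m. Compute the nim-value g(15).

3

Grundy values for subtraction set {2, 4, 6, 7}:
k:     0  1  2  3  4  5  6  7  8  9 10 11 12 13 14 15
g(k):  0  0  1  1  2  2  3  3  4  0  0  1  1  2  2  3
So g(15) = 3.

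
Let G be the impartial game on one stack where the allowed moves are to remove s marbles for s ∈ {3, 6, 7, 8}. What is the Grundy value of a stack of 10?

Compute g(0), g(1), … for moves {3, 6, 7, 8}:
g(0) = mex{} = 0
g(1) = mex{} = 0
g(2) = mex{} = 0
g(3) = mex{0} = 1
g(4) = mex{0} = 1
g(5) = mex{0} = 1
g(6) = mex{0,1} = 2
g(7) = mex{0,1} = 2
g(8) = mex{0,1} = 2
g(9) = mex{0,1,2} = 3
g(10) = mex{0,1,2} = 3
So g(10) = 3.

3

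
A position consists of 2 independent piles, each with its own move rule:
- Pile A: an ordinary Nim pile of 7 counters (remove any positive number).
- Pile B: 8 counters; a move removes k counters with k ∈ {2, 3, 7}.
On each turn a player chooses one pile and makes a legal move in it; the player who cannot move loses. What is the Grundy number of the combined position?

6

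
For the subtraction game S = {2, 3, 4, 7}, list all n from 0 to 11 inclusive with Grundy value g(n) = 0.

0, 1, 6, 11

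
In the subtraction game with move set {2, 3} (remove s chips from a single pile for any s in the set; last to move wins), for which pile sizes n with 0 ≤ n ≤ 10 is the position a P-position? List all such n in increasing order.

0, 1, 5, 6, 10

Grundy values for subtraction set {2, 3}:
g(0) = mex{} = 0
g(1) = mex{} = 0
g(2) = mex{0} = 1
g(3) = mex{0} = 1
g(4) = mex{0,1} = 2
g(5) = mex{1} = 0
g(6) = mex{1,2} = 0
g(7) = mex{0,2} = 1
g(8) = mex{0} = 1
g(9) = mex{0,1} = 2
g(10) = mex{1} = 0
The P-positions (g = 0) in 0..10 are 0, 1, 5, 6, 10.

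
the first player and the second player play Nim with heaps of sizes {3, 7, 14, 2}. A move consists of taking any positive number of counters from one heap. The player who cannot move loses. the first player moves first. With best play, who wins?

the first player wins

Write each in binary and XOR column by column:
  0011  (3)
  0111  (7)
  1110  (14)
  0010  (2)
  ----
  1000  (8)
The nim-sum is 8 ≠ 0, so this is an N-position: the player to move can win; the first player has a winning move.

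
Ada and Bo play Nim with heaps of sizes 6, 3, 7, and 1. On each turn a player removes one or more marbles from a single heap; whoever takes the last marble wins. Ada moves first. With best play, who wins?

Ada wins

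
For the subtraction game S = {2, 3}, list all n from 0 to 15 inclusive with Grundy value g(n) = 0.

0, 1, 5, 6, 10, 11, 15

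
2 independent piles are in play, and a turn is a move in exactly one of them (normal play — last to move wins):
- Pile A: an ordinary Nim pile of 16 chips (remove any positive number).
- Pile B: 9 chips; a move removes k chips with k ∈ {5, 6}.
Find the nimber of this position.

17

Pile A is a plain Nim pile of size 16, so its Grundy value is 16.
Grundy values for pile B (subtraction set {5, 6}):
g(0) = mex{} = 0
g(1) = mex{} = 0
g(2) = mex{} = 0
g(3) = mex{} = 0
g(4) = mex{} = 0
g(5) = mex{0} = 1
g(6) = mex{0} = 1
g(7) = mex{0} = 1
g(8) = mex{0} = 1
g(9) = mex{0} = 1
So g(9) = 1.
The value of a disjunctive sum is the nim-sum of the parts.
Combined value = 16 XOR 1 = 17.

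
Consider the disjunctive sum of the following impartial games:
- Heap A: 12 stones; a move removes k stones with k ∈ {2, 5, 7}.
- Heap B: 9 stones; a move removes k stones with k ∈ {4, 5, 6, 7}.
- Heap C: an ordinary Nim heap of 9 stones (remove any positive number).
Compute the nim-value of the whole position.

10

Grundy values for heap A (subtraction set {2, 5, 7}):
k:     0  1  2  3  4  5  6  7  8  9 10 11 12
g(k):  0  0  1  1  0  2  1  3  2  2  0  3  1
So g(12) = 1.
Build the Grundy sequence for heap B with g(k) = mex{g(k−s) : s ∈ {4, 5, 6, 7}, s ≤ k}:
k:     0  1  2  3  4  5  6  7  8  9
g(k):  0  0  0  0  1  1  1  1  2  2
So g(9) = 2.
Heap C is a plain Nim heap of size 9, so its Grundy value is 9.
By the Sprague-Grundy theorem, the Grundy value of a sum of independent games is the XOR of the component values.
Combined value = 1 XOR 2 XOR 9 = 10.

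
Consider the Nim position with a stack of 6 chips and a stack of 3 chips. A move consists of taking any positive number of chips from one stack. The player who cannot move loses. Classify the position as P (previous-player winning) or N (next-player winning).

N-position

Write each in binary and XOR column by column:
  110  (6)
  011  (3)
  ---
  101  (5)
The nim-sum is 5 ≠ 0, so this is an N-position: the player to move can win.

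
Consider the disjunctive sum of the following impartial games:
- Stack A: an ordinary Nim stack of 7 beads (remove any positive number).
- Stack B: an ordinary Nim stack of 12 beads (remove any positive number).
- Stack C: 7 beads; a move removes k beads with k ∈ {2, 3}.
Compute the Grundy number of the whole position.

10

Stack A is a plain Nim stack of size 7, so its Grundy value is 7.
Stack B is a plain Nim stack of size 12, so its Grundy value is 12.
For stack C, compute g(0), g(1), … with moves {2, 3}:
k:     0  1  2  3  4  5  6  7
g(k):  0  0  1  1  2  0  0  1
So g(7) = 1.
By the Sprague-Grundy theorem, the Grundy value of a sum of independent games is the XOR of the component values.
Combined value = 7 XOR 12 XOR 1 = 10.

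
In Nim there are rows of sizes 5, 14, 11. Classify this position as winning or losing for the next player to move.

Compute the nim-sum pairwise:
5 ^ 14 = 11
11 ^ 11 = 0
The nim-sum is 0, so this is a P-position: the player to move is in a losing position under optimal play.

Losing position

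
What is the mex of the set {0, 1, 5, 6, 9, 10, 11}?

2

The values 0, 1 are all present; 2 is the first non-negative integer missing from the set.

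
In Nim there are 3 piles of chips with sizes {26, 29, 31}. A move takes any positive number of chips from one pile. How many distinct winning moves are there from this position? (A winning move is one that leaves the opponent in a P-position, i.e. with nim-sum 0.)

3

Compute the nim-sum pairwise:
26 ^ 29 = 7
7 ^ 31 = 24
The overall nim-sum is X = 24. A pile of size p has a winning move iff p XOR X < p (reduce it to p XOR X).
  26: 26 XOR 24 = 2 < 26 — winning move (to 2).
  29: 29 XOR 24 = 5 < 29 — winning move (to 5).
  31: 31 XOR 24 = 7 < 31 — winning move (to 7).
That gives 3 winning moves.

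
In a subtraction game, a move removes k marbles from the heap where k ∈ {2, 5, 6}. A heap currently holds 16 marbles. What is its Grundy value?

2

Grundy values for subtraction set {2, 5, 6}:
k:     0  1  2  3  4  5  6  7  8  9 10 11 12 13 14 15 16
g(k):  0  0  1  1  0  2  1  3  0  2  1  0  0  1  1  0  2
So g(16) = 2.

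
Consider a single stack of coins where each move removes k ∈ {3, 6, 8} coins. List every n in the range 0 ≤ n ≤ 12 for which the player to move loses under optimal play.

Grundy values for subtraction set {3, 6, 8}:
k:     0  1  2  3  4  5  6  7  8  9 10 11 12
g(k):  0  0  0  1  1  1  2  2  2  3  3  0  0
The P-positions (g = 0) in 0..12 are 0, 1, 2, 11, 12.

0, 1, 2, 11, 12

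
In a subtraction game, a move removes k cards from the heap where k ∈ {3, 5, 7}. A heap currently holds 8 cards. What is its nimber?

2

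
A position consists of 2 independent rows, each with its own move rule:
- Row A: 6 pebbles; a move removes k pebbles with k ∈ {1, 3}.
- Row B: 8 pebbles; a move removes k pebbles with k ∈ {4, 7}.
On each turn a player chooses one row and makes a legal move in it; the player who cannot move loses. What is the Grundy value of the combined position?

Build the Grundy sequence for row A with g(k) = mex{g(k−s) : s ∈ {1, 3}, s ≤ k}:
g(0) = mex{} = 0
g(1) = mex{0} = 1
g(2) = mex{1} = 0
g(3) = mex{0} = 1
g(4) = mex{1} = 0
g(5) = mex{0} = 1
g(6) = mex{1} = 0
So g(6) = 0.
Grundy values for row B (subtraction set {4, 7}):
g(0) = mex{} = 0
g(1) = mex{} = 0
g(2) = mex{} = 0
g(3) = mex{} = 0
g(4) = mex{0} = 1
g(5) = mex{0} = 1
g(6) = mex{0} = 1
g(7) = mex{0} = 1
g(8) = mex{0,1} = 2
So g(8) = 2.
The value of a disjunctive sum is the nim-sum of the parts.
Combined value = 0 ⊕ 2 = 2.

2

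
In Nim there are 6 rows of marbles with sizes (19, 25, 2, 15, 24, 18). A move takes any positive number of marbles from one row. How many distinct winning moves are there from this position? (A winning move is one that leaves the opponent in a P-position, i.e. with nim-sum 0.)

3

Write each in binary and XOR column by column:
  10011  (19)
  11001  (25)
  00010  (2)
  01111  (15)
  11000  (24)
  10010  (18)
  -----
  01101  (13)
The overall nim-sum is X = 13. A row of size p has a winning move iff p XOR X < p (reduce it to p XOR X).
  19: 19 XOR 13 = 30 ≥ 19 — no move.
  25: 25 XOR 13 = 20 < 25 — winning move (to 20).
  2: 2 XOR 13 = 15 ≥ 2 — no move.
  15: 15 XOR 13 = 2 < 15 — winning move (to 2).
  24: 24 XOR 13 = 21 < 24 — winning move (to 21).
  18: 18 XOR 13 = 31 ≥ 18 — no move.
That gives 3 winning moves.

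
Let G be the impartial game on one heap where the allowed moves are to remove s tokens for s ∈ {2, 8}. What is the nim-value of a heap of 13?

Build the Grundy sequence with g(k) = mex{g(k−s) : s ∈ {2, 8}, s ≤ k}:
k:     0  1  2  3  4  5  6  7  8  9 10 11 12 13
g(k):  0  0  1  1  0  0  1  1  2  2  0  0  1  1
So g(13) = 1.

1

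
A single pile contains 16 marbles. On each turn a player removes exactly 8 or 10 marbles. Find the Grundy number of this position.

2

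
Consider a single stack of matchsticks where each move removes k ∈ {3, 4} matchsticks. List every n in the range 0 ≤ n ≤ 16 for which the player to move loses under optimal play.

0, 1, 2, 7, 8, 9, 14, 15, 16

Grundy values for subtraction set {3, 4}:
k:     0  1  2  3  4  5  6  7  8  9 10 11 12 13 14 15 16
g(k):  0  0  0  1  1  1  2  0  0  0  1  1  1  2  0  0  0
The P-positions (g = 0) in 0..16 are 0, 1, 2, 7, 8, 9, 14, 15, 16.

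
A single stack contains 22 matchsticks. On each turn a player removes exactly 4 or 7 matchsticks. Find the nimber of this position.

0

Build the Grundy sequence with g(k) = mex{g(k−s) : s ∈ {4, 7}, s ≤ k}:
k:     0  1  2  3  4  5  6  7  8  9 10 11 12 13 14 15 16 17 18 19 20 21 22
g(k):  0  0  0  0  1  1  1  1  2  2  2  0  0  0  0  1  1  1  1  2  2  2  0
So g(22) = 0.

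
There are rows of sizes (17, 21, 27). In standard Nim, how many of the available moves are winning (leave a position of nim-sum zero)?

3

In binary:
  10001  (17)
  10101  (21)
  11011  (27)
  -----
  11111  (31)
The overall nim-sum is X = 31. A row of size p has a winning move iff p XOR X < p (reduce it to p XOR X).
  17: 17 XOR 31 = 14 < 17 — winning move (to 14).
  21: 21 XOR 31 = 10 < 21 — winning move (to 10).
  27: 27 XOR 31 = 4 < 27 — winning move (to 4).
That gives 3 winning moves.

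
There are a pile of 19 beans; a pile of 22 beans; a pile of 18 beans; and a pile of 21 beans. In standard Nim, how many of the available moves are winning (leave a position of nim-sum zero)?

3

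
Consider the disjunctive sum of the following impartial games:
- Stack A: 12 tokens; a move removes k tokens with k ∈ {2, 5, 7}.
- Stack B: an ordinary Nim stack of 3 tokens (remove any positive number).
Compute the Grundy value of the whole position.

Grundy values for stack A (subtraction set {2, 5, 7}):
k:     0  1  2  3  4  5  6  7  8  9 10 11 12
g(k):  0  0  1  1  0  2  1  3  2  2  0  3  1
So g(12) = 1.
Stack B is a plain Nim stack of size 3, so its Grundy value is 3.
By the Sprague-Grundy theorem, the Grundy value of a sum of independent games is the XOR of the component values.
Combined value = 1 XOR 3 = 2.

2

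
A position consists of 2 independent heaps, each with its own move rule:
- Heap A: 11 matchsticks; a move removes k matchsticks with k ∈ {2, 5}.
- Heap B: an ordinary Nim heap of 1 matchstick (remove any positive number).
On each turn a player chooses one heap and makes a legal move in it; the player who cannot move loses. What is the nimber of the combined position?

1

For heap A, compute g(0), g(1), … with moves {2, 5}:
g(0) = mex{} = 0
g(1) = mex{} = 0
g(2) = mex{0} = 1
g(3) = mex{0} = 1
g(4) = mex{1} = 0
g(5) = mex{0,1} = 2
g(6) = mex{0} = 1
g(7) = mex{1,2} = 0
g(8) = mex{1} = 0
g(9) = mex{0} = 1
g(10) = mex{0,2} = 1
g(11) = mex{1} = 0
So g(11) = 0.
Heap B is a plain Nim heap of size 1, so its Grundy value is 1.
The value of a disjunctive sum is the nim-sum of the parts.
Combined value = 0 XOR 1 = 1.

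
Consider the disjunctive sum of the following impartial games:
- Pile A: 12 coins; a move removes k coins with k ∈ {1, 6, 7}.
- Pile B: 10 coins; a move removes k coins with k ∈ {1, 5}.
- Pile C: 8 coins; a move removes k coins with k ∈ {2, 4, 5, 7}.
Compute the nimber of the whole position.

4

For pile A, compute g(0), g(1), … with moves {1, 6, 7}:
g(0) = mex{} = 0
g(1) = mex{0} = 1
g(2) = mex{1} = 0
g(3) = mex{0} = 1
g(4) = mex{1} = 0
g(5) = mex{0} = 1
g(6) = mex{0,1} = 2
g(7) = mex{0,1,2} = 3
g(8) = mex{0,1,3} = 2
g(9) = mex{0,1,2} = 3
g(10) = mex{0,1,3} = 2
g(11) = mex{0,1,2} = 3
g(12) = mex{1,2,3} = 0
So g(12) = 0.
Grundy values for pile B (subtraction set {1, 5}):
g(0) = mex{} = 0
g(1) = mex{0} = 1
g(2) = mex{1} = 0
g(3) = mex{0} = 1
g(4) = mex{1} = 0
g(5) = mex{0} = 1
g(6) = mex{1} = 0
g(7) = mex{0} = 1
g(8) = mex{1} = 0
g(9) = mex{0} = 1
g(10) = mex{1} = 0
So g(10) = 0.
Build the Grundy sequence for pile C with g(k) = mex{g(k−s) : s ∈ {2, 4, 5, 7}, s ≤ k}:
g(0) = mex{} = 0
g(1) = mex{} = 0
g(2) = mex{0} = 1
g(3) = mex{0} = 1
g(4) = mex{0,1} = 2
g(5) = mex{0,1} = 2
g(6) = mex{0,1,2} = 3
g(7) = mex{0,1,2} = 3
g(8) = mex{0,1,2,3} = 4
So g(8) = 4.
The value of a disjunctive sum is the nim-sum of the parts.
Combined value = 0 ⊕ 0 ⊕ 4 = 4.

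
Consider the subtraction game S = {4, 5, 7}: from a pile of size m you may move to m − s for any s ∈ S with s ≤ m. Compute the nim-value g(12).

0

Build the Grundy sequence with g(k) = mex{g(k−s) : s ∈ {4, 5, 7}, s ≤ k}:
g(0) = mex{} = 0
g(1) = mex{} = 0
g(2) = mex{} = 0
g(3) = mex{} = 0
g(4) = mex{0} = 1
g(5) = mex{0} = 1
g(6) = mex{0} = 1
g(7) = mex{0} = 1
g(8) = mex{0,1} = 2
g(9) = mex{0,1} = 2
g(10) = mex{0,1} = 2
g(11) = mex{1} = 0
g(12) = mex{1,2} = 0
So g(12) = 0.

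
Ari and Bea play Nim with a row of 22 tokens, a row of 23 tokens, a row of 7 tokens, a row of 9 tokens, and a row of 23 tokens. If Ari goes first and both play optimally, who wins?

Ari wins

Compute the nim-sum pairwise:
22 ^ 23 = 1
1 ^ 7 = 6
6 ^ 9 = 15
15 ^ 23 = 24
The nim-sum is 24 ≠ 0, so this is an N-position: the player to move can win; Ari has a winning move.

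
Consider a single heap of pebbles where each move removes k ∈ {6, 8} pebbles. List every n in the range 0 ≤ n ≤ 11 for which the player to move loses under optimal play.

Grundy values for subtraction set {6, 8}:
g(0) = mex{} = 0
g(1) = mex{} = 0
g(2) = mex{} = 0
g(3) = mex{} = 0
g(4) = mex{} = 0
g(5) = mex{} = 0
g(6) = mex{0} = 1
g(7) = mex{0} = 1
g(8) = mex{0} = 1
g(9) = mex{0} = 1
g(10) = mex{0} = 1
g(11) = mex{0} = 1
The P-positions (g = 0) in 0..11 are 0, 1, 2, 3, 4, 5.

0, 1, 2, 3, 4, 5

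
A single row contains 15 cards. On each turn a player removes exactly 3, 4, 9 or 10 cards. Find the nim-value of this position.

0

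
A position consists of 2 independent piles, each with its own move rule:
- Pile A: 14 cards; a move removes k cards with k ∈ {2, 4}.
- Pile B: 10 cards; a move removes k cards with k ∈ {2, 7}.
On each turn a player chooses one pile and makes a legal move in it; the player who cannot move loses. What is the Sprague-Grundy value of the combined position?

For pile A, compute g(0), g(1), … with moves {2, 4}:
k:     0  1  2  3  4  5  6  7  8  9 10 11 12 13 14
g(k):  0  0  1  1  2  2  0  0  1  1  2  2  0  0  1
So g(14) = 1.
Grundy values for pile B (subtraction set {2, 7}):
g(0) = mex{} = 0
g(1) = mex{} = 0
g(2) = mex{0} = 1
g(3) = mex{0} = 1
g(4) = mex{1} = 0
g(5) = mex{1} = 0
g(6) = mex{0} = 1
g(7) = mex{0} = 1
g(8) = mex{0,1} = 2
g(9) = mex{1} = 0
g(10) = mex{1,2} = 0
So g(10) = 0.
The value of a disjunctive sum is the nim-sum of the parts.
Combined value = 1 ⊕ 0 = 1.

1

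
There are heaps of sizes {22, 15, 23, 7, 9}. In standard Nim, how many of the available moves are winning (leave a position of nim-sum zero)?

Write each in binary and XOR column by column:
  10110  (22)
  01111  (15)
  10111  (23)
  00111  (7)
  01001  (9)
  -----
  00000  (0)
The nim-sum is already 0, so every move leaves a nonzero nim-sum — there are no winning moves.

0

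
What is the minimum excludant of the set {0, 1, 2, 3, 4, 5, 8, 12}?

The values 0, 1, 2, 3, 4, 5 are all present; 6 is the first non-negative integer missing from the set.

6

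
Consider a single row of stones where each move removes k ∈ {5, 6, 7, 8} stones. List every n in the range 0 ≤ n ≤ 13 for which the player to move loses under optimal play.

0, 1, 2, 3, 4, 13

Compute g(0), g(1), … for moves {5, 6, 7, 8}:
k:     0  1  2  3  4  5  6  7  8  9 10 11 12 13
g(k):  0  0  0  0  0  1  1  1  1  1  2  2  2  0
The P-positions (g = 0) in 0..13 are 0, 1, 2, 3, 4, 13.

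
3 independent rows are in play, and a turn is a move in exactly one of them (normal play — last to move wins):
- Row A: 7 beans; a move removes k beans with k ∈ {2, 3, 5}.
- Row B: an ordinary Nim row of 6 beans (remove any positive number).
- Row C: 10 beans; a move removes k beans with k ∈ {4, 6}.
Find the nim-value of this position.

For row A, compute g(0), g(1), … with moves {2, 3, 5}:
k:     0  1  2  3  4  5  6  7
g(k):  0  0  1  1  2  2  3  0
So g(7) = 0.
Row B is a plain Nim row of size 6, so its Grundy value is 6.
For row C, compute g(0), g(1), … with moves {4, 6}:
g(0) = mex{} = 0
g(1) = mex{} = 0
g(2) = mex{} = 0
g(3) = mex{} = 0
g(4) = mex{0} = 1
g(5) = mex{0} = 1
g(6) = mex{0} = 1
g(7) = mex{0} = 1
g(8) = mex{0,1} = 2
g(9) = mex{0,1} = 2
g(10) = mex{1} = 0
So g(10) = 0.
By the Sprague-Grundy theorem, the Grundy value of a sum of independent games is the XOR of the component values.
Combined value = 0 XOR 6 XOR 0 = 6.

6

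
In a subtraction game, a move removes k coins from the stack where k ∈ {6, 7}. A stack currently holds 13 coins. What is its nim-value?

0

Compute g(0), g(1), … for moves {6, 7}:
g(0) = mex{} = 0
g(1) = mex{} = 0
g(2) = mex{} = 0
g(3) = mex{} = 0
g(4) = mex{} = 0
g(5) = mex{} = 0
g(6) = mex{0} = 1
g(7) = mex{0} = 1
g(8) = mex{0} = 1
g(9) = mex{0} = 1
g(10) = mex{0} = 1
g(11) = mex{0} = 1
g(12) = mex{0,1} = 2
g(13) = mex{1} = 0
So g(13) = 0.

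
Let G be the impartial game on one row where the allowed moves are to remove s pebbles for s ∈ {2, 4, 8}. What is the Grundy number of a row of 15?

1

Compute g(0), g(1), … for moves {2, 4, 8}:
k:     0  1  2  3  4  5  6  7  8  9 10 11 12 13 14 15
g(k):  0  0  1  1  2  2  0  0  1  1  2  2  0  0  1  1
So g(15) = 1.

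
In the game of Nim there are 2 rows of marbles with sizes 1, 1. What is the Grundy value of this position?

0

Bitwise XOR of the heap sizes:
  1  (1)
  1  (1)
  -
  0  (0)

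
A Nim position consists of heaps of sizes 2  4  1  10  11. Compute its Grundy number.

6

Bitwise XOR of the heap sizes:
  0010  (2)
  0100  (4)
  0001  (1)
  1010  (10)
  1011  (11)
  ----
  0110  (6)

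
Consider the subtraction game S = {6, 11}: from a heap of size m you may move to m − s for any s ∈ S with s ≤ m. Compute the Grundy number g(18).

Grundy values for subtraction set {6, 11}:
k:     0  1  2  3  4  5  6  7  8  9 10 11 12 13 14 15 16 17 18
g(k):  0  0  0  0  0  0  1  1  1  1  1  1  2  2  2  2  2  0  0
So g(18) = 0.

0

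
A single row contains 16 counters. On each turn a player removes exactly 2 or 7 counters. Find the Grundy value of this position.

1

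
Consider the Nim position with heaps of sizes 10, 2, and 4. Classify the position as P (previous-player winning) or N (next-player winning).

Compute the nim-sum pairwise:
10 XOR 2 = 8
8 XOR 4 = 12
The nim-sum is 12 ≠ 0, so this is an N-position: the player to move can win.

N-position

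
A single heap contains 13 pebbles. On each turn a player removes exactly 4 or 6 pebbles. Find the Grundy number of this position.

Grundy values for subtraction set {4, 6}:
k:     0  1  2  3  4  5  6  7  8  9 10 11 12 13
g(k):  0  0  0  0  1  1  1  1  2  2  0  0  0  0
So g(13) = 0.

0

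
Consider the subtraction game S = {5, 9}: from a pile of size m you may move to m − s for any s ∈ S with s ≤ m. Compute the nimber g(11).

Build the Grundy sequence with g(k) = mex{g(k−s) : s ∈ {5, 9}, s ≤ k}:
g(0) = mex{} = 0
g(1) = mex{} = 0
g(2) = mex{} = 0
g(3) = mex{} = 0
g(4) = mex{} = 0
g(5) = mex{0} = 1
g(6) = mex{0} = 1
g(7) = mex{0} = 1
g(8) = mex{0} = 1
g(9) = mex{0} = 1
g(10) = mex{0,1} = 2
g(11) = mex{0,1} = 2
So g(11) = 2.

2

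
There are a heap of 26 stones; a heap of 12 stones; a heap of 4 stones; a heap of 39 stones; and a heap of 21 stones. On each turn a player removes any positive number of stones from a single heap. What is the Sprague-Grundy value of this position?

Nim-sum: 26 XOR 12 XOR 4 XOR 39 XOR 21 = 32.

32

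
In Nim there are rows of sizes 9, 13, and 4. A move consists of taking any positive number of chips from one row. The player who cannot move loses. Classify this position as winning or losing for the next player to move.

Write each in binary and XOR column by column:
  1001  (9)
  1101  (13)
  0100  (4)
  ----
  0000  (0)
The nim-sum is 0, so this is a P-position: the player to move is in a losing position under optimal play.

Losing position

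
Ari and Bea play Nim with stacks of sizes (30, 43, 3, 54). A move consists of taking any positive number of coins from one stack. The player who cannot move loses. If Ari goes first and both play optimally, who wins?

Nim-sum: 30 XOR 43 XOR 3 XOR 54 = 0.
The nim-sum is 0, so this is a P-position: the player to move is in a losing position under optimal play; Ari is about to move from it and so loses — Bea wins.

Bea wins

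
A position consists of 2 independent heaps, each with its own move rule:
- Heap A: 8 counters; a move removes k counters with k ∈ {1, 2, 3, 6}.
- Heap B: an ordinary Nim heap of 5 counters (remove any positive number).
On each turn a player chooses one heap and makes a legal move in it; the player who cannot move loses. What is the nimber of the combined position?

5

For heap A, compute g(0), g(1), … with moves {1, 2, 3, 6}:
g(0) = mex{} = 0
g(1) = mex{0} = 1
g(2) = mex{0,1} = 2
g(3) = mex{0,1,2} = 3
g(4) = mex{1,2,3} = 0
g(5) = mex{0,2,3} = 1
g(6) = mex{0,1,3} = 2
g(7) = mex{0,1,2} = 3
g(8) = mex{1,2,3} = 0
So g(8) = 0.
Heap B is a plain Nim heap of size 5, so its Grundy value is 5.
By the Sprague-Grundy theorem, the Grundy value of a sum of independent games is the XOR of the component values.
Combined value = 0 ⊕ 5 = 5.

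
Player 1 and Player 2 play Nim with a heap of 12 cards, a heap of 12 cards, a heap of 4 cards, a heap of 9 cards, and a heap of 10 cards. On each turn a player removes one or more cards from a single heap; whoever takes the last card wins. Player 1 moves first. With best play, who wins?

Player 1 wins

Nim-sum: 12 XOR 12 XOR 4 XOR 9 XOR 10 = 7.
The nim-sum is 7 ≠ 0, so this is an N-position: the player to move can win; Player 1 has a winning move.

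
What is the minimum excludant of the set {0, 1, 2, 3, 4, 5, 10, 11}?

6

The values 0, 1, 2, 3, 4, 5 are all present; 6 is the first non-negative integer missing from the set.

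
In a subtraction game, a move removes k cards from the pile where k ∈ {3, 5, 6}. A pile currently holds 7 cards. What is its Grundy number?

2

Compute g(0), g(1), … for moves {3, 5, 6}:
g(0) = mex{} = 0
g(1) = mex{} = 0
g(2) = mex{} = 0
g(3) = mex{0} = 1
g(4) = mex{0} = 1
g(5) = mex{0} = 1
g(6) = mex{0,1} = 2
g(7) = mex{0,1} = 2
So g(7) = 2.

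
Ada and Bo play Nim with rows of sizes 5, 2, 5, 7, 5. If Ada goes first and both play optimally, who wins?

Bo wins

Compute the nim-sum pairwise:
5 ^ 2 = 7
7 ^ 5 = 2
2 ^ 7 = 5
5 ^ 5 = 0
The nim-sum is 0, so this is a P-position: the player to move is in a losing position under optimal play; Ada is about to move from it and so loses — Bo wins.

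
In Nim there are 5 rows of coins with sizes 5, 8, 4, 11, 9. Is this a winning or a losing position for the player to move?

Winning position

Nim-sum: 5 ⊕ 8 ⊕ 4 ⊕ 11 ⊕ 9 = 11.
The nim-sum is 11 ≠ 0, so this is an N-position: the player to move can win.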